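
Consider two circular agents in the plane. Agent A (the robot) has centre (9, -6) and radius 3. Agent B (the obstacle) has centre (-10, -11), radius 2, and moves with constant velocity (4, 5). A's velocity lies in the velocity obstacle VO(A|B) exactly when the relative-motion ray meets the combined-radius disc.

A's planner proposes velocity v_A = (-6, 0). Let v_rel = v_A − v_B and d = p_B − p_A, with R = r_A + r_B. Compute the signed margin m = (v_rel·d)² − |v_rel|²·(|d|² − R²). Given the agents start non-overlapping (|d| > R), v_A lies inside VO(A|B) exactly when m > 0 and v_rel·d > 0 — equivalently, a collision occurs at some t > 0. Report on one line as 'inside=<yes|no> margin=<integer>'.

d = (-19, -5),  |d|² = 386;  R = 3+2 = 5,  c = 386−5² = 361
v_rel = (-10, -5),  |v_rel|² = 125;  v_rel·d = (-10)·(-19) + (-5)·(-5) = 215
125·t² − 430·t + 361 = 0  ⇒  m = 215² − 125·361 = 1100
m = 1100 > 0,  v_rel·d = 215 > 0  ⇒  inside

inside=yes margin=1100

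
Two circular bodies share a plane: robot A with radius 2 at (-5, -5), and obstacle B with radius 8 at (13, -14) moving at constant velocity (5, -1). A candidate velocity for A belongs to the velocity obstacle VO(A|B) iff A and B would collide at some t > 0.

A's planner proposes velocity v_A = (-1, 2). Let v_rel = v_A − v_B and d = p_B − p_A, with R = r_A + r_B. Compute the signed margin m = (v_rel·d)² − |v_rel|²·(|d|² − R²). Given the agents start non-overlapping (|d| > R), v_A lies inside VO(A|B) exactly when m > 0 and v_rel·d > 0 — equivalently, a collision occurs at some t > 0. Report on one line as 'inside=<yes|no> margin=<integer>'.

d = (18, -9),  |d|² = 405;  R = 2+8 = 10,  c = 405−10² = 305
v_rel = (-6, 3),  |v_rel|² = 45;  v_rel·d = (-6)·(18) + (3)·(-9) = -135
45·t² + 270·t + 305 = 0  ⇒  m = (-135)² − 45·305 = 4500
m = 4500 > 0,  v_rel·d = -135 < 0  ⇒  outside

inside=no margin=4500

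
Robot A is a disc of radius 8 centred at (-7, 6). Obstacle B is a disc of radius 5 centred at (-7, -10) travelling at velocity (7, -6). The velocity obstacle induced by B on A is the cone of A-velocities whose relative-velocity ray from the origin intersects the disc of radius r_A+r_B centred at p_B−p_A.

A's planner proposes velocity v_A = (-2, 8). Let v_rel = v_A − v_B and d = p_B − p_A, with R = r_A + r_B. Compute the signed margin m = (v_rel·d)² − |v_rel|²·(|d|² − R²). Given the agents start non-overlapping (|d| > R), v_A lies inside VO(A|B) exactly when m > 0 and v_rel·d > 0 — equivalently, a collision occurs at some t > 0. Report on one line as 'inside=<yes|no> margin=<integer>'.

d = (0, -16),  |d|² = 256;  R = 8+5 = 13,  c = 256−13² = 87
v_rel = (-9, 14),  |v_rel|² = 277;  v_rel·d = (-9)·(0) + (14)·(-16) = -224
277·t² + 448·t + 87 = 0  ⇒  m = (-224)² − 277·87 = 26077
m = 26077 > 0,  v_rel·d = -224 < 0  ⇒  outside

inside=no margin=26077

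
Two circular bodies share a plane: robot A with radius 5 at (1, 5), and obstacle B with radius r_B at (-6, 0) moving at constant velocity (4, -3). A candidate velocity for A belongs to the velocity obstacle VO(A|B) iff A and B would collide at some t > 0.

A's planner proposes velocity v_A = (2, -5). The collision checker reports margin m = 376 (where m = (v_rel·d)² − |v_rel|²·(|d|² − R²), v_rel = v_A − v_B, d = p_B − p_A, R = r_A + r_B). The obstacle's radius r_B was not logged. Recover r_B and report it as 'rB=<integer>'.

m = 376
d = (-7, -5);  v_rel = (-2, -2),  |v_rel|² = 8
v_rel×d = (-2)·(-5) − (-2)·(-7) = -4
since m = R²·8 − (-4)²:  R² = (16 + 376) / 8 = 49
R = √49 = 7  ⇒  r_B = 7 − 5 = 2

rB=2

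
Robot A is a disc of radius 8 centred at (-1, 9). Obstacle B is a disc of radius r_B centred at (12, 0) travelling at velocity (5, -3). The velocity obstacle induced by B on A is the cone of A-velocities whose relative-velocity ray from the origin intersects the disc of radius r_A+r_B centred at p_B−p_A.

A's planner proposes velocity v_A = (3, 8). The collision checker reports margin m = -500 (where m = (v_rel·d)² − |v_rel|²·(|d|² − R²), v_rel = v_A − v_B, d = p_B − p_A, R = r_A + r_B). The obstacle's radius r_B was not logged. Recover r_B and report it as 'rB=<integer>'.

m = -500
d = (13, -9);  v_rel = (-2, 11),  |v_rel|² = 125
v_rel×d = (-2)·(-9) − (11)·(13) = -125
since m = R²·125 − (-125)²:  R² = (15625 + -500) / 125 = 121
R = √121 = 11  ⇒  r_B = 11 − 8 = 3

rB=3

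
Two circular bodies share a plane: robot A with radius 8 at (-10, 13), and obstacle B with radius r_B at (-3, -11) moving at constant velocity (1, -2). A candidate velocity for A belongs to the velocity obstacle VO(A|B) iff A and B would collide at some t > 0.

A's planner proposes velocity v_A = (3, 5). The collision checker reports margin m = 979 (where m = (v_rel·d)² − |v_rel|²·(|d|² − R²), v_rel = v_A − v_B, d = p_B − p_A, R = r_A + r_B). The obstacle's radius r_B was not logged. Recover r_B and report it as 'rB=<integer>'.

m = 979
d = (7, -24);  v_rel = (2, 7),  |v_rel|² = 53
v_rel×d = (2)·(-24) − (7)·(7) = -97
since m = R²·53 − (-97)²:  R² = (9409 + 979) / 53 = 196
R = √196 = 14  ⇒  r_B = 14 − 8 = 6

rB=6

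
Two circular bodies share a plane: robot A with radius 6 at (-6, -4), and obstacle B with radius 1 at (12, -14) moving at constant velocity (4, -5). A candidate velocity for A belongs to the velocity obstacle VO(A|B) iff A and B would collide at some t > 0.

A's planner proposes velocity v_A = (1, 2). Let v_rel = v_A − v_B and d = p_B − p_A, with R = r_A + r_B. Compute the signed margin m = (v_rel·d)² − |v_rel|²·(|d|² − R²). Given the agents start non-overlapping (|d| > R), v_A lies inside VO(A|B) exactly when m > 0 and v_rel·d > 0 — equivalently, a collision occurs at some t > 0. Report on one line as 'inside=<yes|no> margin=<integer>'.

d = (18, -10),  |d|² = 424;  R = 6+1 = 7,  c = 424−7² = 375
v_rel = (-3, 7),  |v_rel|² = 58;  v_rel·d = (-3)·(18) + (7)·(-10) = -124
58·t² + 248·t + 375 = 0  ⇒  m = (-124)² − 58·375 = -6374
m = -6374 < 0,  v_rel·d = -124 < 0  ⇒  outside

inside=no margin=-6374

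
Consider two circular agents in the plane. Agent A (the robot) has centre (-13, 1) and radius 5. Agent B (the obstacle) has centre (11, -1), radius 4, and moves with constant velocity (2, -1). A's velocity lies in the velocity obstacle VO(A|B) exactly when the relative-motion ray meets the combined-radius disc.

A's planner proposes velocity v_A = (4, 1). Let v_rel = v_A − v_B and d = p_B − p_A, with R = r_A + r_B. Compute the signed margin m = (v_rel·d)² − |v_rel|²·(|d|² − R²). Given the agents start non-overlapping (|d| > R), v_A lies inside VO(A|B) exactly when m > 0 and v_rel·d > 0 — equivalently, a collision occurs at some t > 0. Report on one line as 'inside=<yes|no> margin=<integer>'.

d = (24, -2),  |d|² = 580;  R = 5+4 = 9,  c = 580−9² = 499
v_rel = (2, 2),  |v_rel|² = 8;  v_rel·d = (2)·(24) + (2)·(-2) = 44
8·t² − 88·t + 499 = 0  ⇒  m = 44² − 8·499 = -2056
m = -2056 < 0,  v_rel·d = 44 > 0  ⇒  outside

inside=no margin=-2056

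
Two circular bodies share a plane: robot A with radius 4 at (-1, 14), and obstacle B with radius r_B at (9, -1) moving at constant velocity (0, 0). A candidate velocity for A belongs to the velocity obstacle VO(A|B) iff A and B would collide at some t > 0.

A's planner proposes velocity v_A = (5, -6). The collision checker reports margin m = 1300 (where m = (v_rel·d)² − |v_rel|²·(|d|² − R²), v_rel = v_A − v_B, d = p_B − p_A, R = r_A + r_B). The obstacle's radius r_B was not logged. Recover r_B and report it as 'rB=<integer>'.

m = 1300
d = (10, -15);  v_rel = (5, -6),  |v_rel|² = 61
v_rel×d = (5)·(-15) − (-6)·(10) = -15
since m = R²·61 − (-15)²:  R² = (225 + 1300) / 61 = 25
R = √25 = 5  ⇒  r_B = 5 − 4 = 1

rB=1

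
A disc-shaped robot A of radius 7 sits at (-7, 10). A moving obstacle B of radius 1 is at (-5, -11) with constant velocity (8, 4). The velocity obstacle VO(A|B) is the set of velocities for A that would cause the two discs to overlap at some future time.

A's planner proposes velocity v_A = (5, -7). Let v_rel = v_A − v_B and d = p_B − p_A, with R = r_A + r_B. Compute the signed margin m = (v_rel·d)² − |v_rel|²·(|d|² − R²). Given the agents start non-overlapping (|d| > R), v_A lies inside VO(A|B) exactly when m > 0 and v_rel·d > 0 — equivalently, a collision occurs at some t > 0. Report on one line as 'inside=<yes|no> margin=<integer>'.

d = (2, -21),  |d|² = 445;  R = 7+1 = 8,  c = 445−8² = 381
v_rel = (-3, -11),  |v_rel|² = 130;  v_rel·d = (-3)·(2) + (-11)·(-21) = 225
130·t² − 450·t + 381 = 0  ⇒  m = 225² − 130·381 = 1095
m = 1095 > 0,  v_rel·d = 225 > 0  ⇒  inside

inside=yes margin=1095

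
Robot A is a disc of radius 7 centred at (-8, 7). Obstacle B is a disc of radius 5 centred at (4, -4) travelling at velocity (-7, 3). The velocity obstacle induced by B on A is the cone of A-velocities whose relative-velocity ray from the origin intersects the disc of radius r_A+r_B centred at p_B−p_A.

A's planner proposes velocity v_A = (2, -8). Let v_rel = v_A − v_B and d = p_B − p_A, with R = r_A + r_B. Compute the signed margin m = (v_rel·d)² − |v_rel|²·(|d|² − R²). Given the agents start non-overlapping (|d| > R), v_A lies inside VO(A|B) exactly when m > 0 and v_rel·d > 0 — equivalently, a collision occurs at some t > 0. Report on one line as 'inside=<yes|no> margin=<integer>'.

d = (12, -11),  |d|² = 265;  R = 7+5 = 12,  c = 265−12² = 121
v_rel = (9, -11),  |v_rel|² = 202;  v_rel·d = (9)·(12) + (-11)·(-11) = 229
202·t² − 458·t + 121 = 0  ⇒  m = 229² − 202·121 = 27999
m = 27999 > 0,  v_rel·d = 229 > 0  ⇒  inside

inside=yes margin=27999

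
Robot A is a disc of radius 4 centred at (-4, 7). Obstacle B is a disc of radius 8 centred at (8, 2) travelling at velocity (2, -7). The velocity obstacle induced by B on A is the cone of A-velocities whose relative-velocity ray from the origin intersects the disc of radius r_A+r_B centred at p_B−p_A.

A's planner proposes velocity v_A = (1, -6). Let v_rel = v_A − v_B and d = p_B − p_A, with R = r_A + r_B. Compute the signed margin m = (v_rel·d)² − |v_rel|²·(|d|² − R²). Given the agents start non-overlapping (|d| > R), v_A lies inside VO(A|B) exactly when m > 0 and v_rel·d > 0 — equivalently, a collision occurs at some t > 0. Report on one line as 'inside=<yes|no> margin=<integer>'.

d = (12, -5),  |d|² = 169;  R = 4+8 = 12,  c = 169−12² = 25
v_rel = (-1, 1),  |v_rel|² = 2;  v_rel·d = (-1)·(12) + (1)·(-5) = -17
2·t² + 34·t + 25 = 0  ⇒  m = (-17)² − 2·25 = 239
m = 239 > 0,  v_rel·d = -17 < 0  ⇒  outside

inside=no margin=239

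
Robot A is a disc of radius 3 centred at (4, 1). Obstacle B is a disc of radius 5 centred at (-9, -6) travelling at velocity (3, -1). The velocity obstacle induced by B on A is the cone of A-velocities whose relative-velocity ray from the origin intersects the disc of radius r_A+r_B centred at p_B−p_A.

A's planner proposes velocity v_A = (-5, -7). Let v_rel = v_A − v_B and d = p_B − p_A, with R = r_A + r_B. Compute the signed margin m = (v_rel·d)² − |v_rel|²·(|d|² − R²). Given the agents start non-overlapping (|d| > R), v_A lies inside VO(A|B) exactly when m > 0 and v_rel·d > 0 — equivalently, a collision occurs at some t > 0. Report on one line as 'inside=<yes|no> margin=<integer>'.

d = (-13, -7),  |d|² = 218;  R = 3+5 = 8,  c = 218−8² = 154
v_rel = (-8, -6),  |v_rel|² = 100;  v_rel·d = (-8)·(-13) + (-6)·(-7) = 146
100·t² − 292·t + 154 = 0  ⇒  m = 146² − 100·154 = 5916
m = 5916 > 0,  v_rel·d = 146 > 0  ⇒  inside

inside=yes margin=5916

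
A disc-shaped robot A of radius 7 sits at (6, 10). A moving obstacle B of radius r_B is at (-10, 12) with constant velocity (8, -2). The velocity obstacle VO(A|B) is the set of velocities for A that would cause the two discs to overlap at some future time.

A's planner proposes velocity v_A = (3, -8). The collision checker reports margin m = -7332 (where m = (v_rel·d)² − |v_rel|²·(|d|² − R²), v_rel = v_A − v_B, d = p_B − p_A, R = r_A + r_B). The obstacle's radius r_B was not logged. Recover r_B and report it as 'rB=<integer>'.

m = -7332
d = (-16, 2);  v_rel = (-5, -6),  |v_rel|² = 61
v_rel×d = (-5)·(2) − (-6)·(-16) = -106
since m = R²·61 − (-106)²:  R² = (11236 + -7332) / 61 = 64
R = √64 = 8  ⇒  r_B = 8 − 7 = 1

rB=1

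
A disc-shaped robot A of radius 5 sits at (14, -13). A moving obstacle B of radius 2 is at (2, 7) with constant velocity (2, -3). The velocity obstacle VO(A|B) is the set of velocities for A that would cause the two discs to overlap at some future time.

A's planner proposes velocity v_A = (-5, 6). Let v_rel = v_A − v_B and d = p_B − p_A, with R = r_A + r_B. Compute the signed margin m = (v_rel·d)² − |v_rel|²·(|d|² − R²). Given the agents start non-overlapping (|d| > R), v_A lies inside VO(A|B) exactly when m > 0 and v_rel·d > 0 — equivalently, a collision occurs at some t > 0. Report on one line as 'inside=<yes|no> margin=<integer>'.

d = (-12, 20),  |d|² = 544;  R = 5+2 = 7,  c = 544−7² = 495
v_rel = (-7, 9),  |v_rel|² = 130;  v_rel·d = (-7)·(-12) + (9)·(20) = 264
130·t² − 528·t + 495 = 0  ⇒  m = 264² − 130·495 = 5346
m = 5346 > 0,  v_rel·d = 264 > 0  ⇒  inside

inside=yes margin=5346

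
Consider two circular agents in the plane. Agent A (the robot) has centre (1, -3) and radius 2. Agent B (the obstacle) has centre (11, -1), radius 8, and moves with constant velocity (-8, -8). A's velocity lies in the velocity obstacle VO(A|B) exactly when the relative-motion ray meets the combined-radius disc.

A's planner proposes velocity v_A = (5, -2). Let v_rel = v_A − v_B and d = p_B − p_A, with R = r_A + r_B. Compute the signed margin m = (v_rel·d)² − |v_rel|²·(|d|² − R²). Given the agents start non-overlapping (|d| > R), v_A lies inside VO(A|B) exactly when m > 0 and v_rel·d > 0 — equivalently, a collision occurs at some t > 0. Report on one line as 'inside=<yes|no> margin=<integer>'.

d = (10, 2),  |d|² = 104;  R = 2+8 = 10,  c = 104−10² = 4
v_rel = (13, 6),  |v_rel|² = 205;  v_rel·d = (13)·(10) + (6)·(2) = 142
205·t² − 284·t + 4 = 0  ⇒  m = 142² − 205·4 = 19344
m = 19344 > 0,  v_rel·d = 142 > 0  ⇒  inside

inside=yes margin=19344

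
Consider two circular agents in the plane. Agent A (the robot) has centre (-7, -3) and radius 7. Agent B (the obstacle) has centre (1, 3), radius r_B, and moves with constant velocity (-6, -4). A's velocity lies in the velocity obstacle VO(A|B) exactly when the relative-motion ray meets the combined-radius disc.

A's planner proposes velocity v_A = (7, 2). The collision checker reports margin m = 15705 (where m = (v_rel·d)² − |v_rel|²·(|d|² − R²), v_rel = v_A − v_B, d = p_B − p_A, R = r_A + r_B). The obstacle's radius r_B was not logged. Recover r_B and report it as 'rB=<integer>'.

m = 15705
d = (8, 6);  v_rel = (13, 6),  |v_rel|² = 205
v_rel×d = (13)·(6) − (6)·(8) = 30
since m = R²·205 − 30²:  R² = (900 + 15705) / 205 = 81
R = √81 = 9  ⇒  r_B = 9 − 7 = 2

rB=2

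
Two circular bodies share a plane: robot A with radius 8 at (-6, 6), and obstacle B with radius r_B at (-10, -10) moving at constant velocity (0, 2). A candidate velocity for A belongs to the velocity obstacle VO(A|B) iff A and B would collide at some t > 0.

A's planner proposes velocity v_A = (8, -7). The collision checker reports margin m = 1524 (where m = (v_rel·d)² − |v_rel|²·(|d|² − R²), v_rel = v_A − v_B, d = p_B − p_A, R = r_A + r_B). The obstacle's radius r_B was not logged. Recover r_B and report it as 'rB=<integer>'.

m = 1524
d = (-4, -16);  v_rel = (8, -9),  |v_rel|² = 145
v_rel×d = (8)·(-16) − (-9)·(-4) = -164
since m = R²·145 − (-164)²:  R² = (26896 + 1524) / 145 = 196
R = √196 = 14  ⇒  r_B = 14 − 8 = 6

rB=6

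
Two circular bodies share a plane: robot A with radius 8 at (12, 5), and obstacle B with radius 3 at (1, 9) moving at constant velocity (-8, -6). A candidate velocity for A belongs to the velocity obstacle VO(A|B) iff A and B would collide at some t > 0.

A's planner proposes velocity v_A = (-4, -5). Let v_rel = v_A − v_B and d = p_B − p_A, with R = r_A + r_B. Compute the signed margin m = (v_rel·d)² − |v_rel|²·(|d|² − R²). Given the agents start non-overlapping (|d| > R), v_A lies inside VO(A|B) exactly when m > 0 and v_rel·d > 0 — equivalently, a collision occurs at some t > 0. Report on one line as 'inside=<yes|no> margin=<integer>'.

d = (-11, 4),  |d|² = 137;  R = 8+3 = 11,  c = 137−11² = 16
v_rel = (4, 1),  |v_rel|² = 17;  v_rel·d = (4)·(-11) + (1)·(4) = -40
17·t² + 80·t + 16 = 0  ⇒  m = (-40)² − 17·16 = 1328
m = 1328 > 0,  v_rel·d = -40 < 0  ⇒  outside

inside=no margin=1328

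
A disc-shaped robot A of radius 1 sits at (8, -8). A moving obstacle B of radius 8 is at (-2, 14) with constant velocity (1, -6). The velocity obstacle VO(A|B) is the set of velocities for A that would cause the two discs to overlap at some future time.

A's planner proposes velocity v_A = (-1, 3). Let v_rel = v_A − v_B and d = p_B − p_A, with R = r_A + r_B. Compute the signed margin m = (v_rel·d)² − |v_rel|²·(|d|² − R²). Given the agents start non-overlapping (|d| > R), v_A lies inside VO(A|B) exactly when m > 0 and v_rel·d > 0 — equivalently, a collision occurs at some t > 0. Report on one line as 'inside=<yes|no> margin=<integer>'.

d = (-10, 22),  |d|² = 584;  R = 1+8 = 9,  c = 584−9² = 503
v_rel = (-2, 9),  |v_rel|² = 85;  v_rel·d = (-2)·(-10) + (9)·(22) = 218
85·t² − 436·t + 503 = 0  ⇒  m = 218² − 85·503 = 4769
m = 4769 > 0,  v_rel·d = 218 > 0  ⇒  inside

inside=yes margin=4769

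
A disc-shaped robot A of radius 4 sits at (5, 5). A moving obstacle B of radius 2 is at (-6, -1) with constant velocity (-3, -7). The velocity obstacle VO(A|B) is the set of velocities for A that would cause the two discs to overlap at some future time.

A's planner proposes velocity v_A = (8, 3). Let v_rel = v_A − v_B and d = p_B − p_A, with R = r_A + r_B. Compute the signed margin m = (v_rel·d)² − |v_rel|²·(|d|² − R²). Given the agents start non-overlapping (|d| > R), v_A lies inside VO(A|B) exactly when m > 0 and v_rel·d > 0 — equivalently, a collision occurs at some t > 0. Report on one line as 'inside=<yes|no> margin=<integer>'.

d = (-11, -6),  |d|² = 157;  R = 4+2 = 6,  c = 157−6² = 121
v_rel = (11, 10),  |v_rel|² = 221;  v_rel·d = (11)·(-11) + (10)·(-6) = -181
221·t² + 362·t + 121 = 0  ⇒  m = (-181)² − 221·121 = 6020
m = 6020 > 0,  v_rel·d = -181 < 0  ⇒  outside

inside=no margin=6020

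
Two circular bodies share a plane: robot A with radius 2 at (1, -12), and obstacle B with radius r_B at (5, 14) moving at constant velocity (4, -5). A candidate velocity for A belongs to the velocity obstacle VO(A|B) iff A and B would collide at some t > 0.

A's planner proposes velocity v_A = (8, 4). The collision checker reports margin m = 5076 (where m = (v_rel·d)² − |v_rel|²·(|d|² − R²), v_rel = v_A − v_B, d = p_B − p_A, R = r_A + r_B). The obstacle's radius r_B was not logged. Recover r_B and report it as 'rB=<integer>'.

m = 5076
d = (4, 26);  v_rel = (4, 9),  |v_rel|² = 97
v_rel×d = (4)·(26) − (9)·(4) = 68
since m = R²·97 − 68²:  R² = (4624 + 5076) / 97 = 100
R = √100 = 10  ⇒  r_B = 10 − 2 = 8

rB=8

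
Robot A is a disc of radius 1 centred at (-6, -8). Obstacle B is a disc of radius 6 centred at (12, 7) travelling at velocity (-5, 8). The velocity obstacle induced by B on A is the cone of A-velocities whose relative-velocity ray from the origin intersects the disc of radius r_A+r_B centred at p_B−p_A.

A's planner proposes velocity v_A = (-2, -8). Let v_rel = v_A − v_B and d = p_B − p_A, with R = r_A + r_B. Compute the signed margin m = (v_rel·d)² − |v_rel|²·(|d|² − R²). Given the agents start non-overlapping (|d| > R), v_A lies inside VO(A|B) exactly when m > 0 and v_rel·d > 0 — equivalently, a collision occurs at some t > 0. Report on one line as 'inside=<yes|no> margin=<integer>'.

d = (18, 15),  |d|² = 549;  R = 1+6 = 7,  c = 549−7² = 500
v_rel = (3, -16),  |v_rel|² = 265;  v_rel·d = (3)·(18) + (-16)·(15) = -186
265·t² + 372·t + 500 = 0  ⇒  m = (-186)² − 265·500 = -97904
m = -97904 < 0,  v_rel·d = -186 < 0  ⇒  outside

inside=no margin=-97904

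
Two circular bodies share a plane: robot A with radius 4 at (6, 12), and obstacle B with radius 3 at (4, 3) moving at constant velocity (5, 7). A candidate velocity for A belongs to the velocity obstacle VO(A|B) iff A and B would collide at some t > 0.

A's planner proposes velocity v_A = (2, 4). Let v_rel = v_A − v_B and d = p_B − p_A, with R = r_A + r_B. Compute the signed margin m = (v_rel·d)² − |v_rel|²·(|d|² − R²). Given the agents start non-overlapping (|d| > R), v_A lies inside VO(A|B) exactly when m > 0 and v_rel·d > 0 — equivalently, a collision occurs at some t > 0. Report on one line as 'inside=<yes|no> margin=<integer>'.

d = (-2, -9),  |d|² = 85;  R = 4+3 = 7,  c = 85−7² = 36
v_rel = (-3, -3),  |v_rel|² = 18;  v_rel·d = (-3)·(-2) + (-3)·(-9) = 33
18·t² − 66·t + 36 = 0  ⇒  m = 33² − 18·36 = 441
m = 441 > 0,  v_rel·d = 33 > 0  ⇒  inside

inside=yes margin=441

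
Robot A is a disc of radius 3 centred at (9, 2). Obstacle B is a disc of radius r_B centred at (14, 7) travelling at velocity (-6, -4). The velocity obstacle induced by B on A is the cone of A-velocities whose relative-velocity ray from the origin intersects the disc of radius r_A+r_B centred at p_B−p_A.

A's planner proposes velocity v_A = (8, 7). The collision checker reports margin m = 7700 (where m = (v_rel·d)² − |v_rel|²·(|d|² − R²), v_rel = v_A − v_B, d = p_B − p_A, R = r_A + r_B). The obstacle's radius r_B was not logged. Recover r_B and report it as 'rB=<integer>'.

m = 7700
d = (5, 5);  v_rel = (14, 11),  |v_rel|² = 317
v_rel×d = (14)·(5) − (11)·(5) = 15
since m = R²·317 − 15²:  R² = (225 + 7700) / 317 = 25
R = √25 = 5  ⇒  r_B = 5 − 3 = 2

rB=2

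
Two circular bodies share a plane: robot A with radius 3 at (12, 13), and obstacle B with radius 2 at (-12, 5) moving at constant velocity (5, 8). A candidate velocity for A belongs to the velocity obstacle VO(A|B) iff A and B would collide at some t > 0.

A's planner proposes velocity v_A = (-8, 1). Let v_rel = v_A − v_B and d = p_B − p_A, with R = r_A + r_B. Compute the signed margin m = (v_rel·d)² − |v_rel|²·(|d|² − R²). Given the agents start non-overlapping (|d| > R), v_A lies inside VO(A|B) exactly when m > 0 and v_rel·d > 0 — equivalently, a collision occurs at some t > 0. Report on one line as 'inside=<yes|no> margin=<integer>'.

d = (-24, -8),  |d|² = 640;  R = 3+2 = 5,  c = 640−5² = 615
v_rel = (-13, -7),  |v_rel|² = 218;  v_rel·d = (-13)·(-24) + (-7)·(-8) = 368
218·t² − 736·t + 615 = 0  ⇒  m = 368² − 218·615 = 1354
m = 1354 > 0,  v_rel·d = 368 > 0  ⇒  inside

inside=yes margin=1354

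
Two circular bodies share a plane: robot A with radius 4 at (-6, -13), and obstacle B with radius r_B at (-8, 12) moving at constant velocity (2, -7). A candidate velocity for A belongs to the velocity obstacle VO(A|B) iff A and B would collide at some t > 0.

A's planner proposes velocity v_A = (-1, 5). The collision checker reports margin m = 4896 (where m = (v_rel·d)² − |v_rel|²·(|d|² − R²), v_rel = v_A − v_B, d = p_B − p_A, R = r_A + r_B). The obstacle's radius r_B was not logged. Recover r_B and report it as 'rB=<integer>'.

m = 4896
d = (-2, 25);  v_rel = (-3, 12),  |v_rel|² = 153
v_rel×d = (-3)·(25) − (12)·(-2) = -51
since m = R²·153 − (-51)²:  R² = (2601 + 4896) / 153 = 49
R = √49 = 7  ⇒  r_B = 7 − 4 = 3

rB=3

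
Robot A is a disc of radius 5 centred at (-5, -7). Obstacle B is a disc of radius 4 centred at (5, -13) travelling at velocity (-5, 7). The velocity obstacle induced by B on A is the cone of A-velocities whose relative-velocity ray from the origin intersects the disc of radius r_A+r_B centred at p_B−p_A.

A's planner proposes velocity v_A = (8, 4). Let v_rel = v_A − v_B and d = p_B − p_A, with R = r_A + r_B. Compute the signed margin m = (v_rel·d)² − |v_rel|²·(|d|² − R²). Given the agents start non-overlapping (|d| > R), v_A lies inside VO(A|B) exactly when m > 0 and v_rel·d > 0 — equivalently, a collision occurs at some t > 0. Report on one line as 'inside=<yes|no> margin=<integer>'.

d = (10, -6),  |d|² = 136;  R = 5+4 = 9,  c = 136−9² = 55
v_rel = (13, -3),  |v_rel|² = 178;  v_rel·d = (13)·(10) + (-3)·(-6) = 148
178·t² − 296·t + 55 = 0  ⇒  m = 148² − 178·55 = 12114
m = 12114 > 0,  v_rel·d = 148 > 0  ⇒  inside

inside=yes margin=12114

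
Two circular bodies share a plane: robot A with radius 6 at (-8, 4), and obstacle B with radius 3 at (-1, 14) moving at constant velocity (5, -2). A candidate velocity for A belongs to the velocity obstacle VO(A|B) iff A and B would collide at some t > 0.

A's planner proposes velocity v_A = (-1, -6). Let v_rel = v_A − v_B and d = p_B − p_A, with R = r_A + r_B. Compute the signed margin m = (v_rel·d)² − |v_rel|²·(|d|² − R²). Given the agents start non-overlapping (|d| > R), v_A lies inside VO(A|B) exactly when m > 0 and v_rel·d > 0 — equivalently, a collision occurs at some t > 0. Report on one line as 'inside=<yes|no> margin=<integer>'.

d = (7, 10),  |d|² = 149;  R = 6+3 = 9,  c = 149−9² = 68
v_rel = (-6, -4),  |v_rel|² = 52;  v_rel·d = (-6)·(7) + (-4)·(10) = -82
52·t² + 164·t + 68 = 0  ⇒  m = (-82)² − 52·68 = 3188
m = 3188 > 0,  v_rel·d = -82 < 0  ⇒  outside

inside=no margin=3188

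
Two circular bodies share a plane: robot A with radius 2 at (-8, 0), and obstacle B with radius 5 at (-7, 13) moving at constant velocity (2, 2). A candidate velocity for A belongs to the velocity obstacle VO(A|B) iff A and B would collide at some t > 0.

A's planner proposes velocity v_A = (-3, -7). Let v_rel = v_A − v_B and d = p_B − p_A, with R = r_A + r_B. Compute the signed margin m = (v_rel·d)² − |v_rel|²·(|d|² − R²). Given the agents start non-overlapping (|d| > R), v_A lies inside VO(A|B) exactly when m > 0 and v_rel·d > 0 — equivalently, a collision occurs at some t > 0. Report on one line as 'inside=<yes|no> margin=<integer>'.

d = (1, 13),  |d|² = 170;  R = 2+5 = 7,  c = 170−7² = 121
v_rel = (-5, -9),  |v_rel|² = 106;  v_rel·d = (-5)·(1) + (-9)·(13) = -122
106·t² + 244·t + 121 = 0  ⇒  m = (-122)² − 106·121 = 2058
m = 2058 > 0,  v_rel·d = -122 < 0  ⇒  outside

inside=no margin=2058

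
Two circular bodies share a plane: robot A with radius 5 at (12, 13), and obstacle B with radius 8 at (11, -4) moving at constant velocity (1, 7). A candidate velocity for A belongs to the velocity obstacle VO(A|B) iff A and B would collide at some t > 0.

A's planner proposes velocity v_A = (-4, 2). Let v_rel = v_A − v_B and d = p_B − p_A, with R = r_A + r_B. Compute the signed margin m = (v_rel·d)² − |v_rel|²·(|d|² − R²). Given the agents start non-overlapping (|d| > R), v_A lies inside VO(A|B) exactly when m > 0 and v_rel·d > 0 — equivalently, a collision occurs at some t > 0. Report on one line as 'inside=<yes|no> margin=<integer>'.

d = (-1, -17),  |d|² = 290;  R = 5+8 = 13,  c = 290−13² = 121
v_rel = (-5, -5),  |v_rel|² = 50;  v_rel·d = (-5)·(-1) + (-5)·(-17) = 90
50·t² − 180·t + 121 = 0  ⇒  m = 90² − 50·121 = 2050
m = 2050 > 0,  v_rel·d = 90 > 0  ⇒  inside

inside=yes margin=2050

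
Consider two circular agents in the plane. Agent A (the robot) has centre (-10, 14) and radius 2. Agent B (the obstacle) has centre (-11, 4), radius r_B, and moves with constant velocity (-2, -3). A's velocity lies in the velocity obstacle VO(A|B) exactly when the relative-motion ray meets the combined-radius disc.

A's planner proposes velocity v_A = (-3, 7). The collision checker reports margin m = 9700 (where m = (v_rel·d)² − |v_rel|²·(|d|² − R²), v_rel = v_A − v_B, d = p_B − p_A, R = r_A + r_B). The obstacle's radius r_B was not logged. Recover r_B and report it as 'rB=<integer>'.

m = 9700
d = (-1, -10);  v_rel = (-1, 10),  |v_rel|² = 101
v_rel×d = (-1)·(-10) − (10)·(-1) = 20
since m = R²·101 − 20²:  R² = (400 + 9700) / 101 = 100
R = √100 = 10  ⇒  r_B = 10 − 2 = 8

rB=8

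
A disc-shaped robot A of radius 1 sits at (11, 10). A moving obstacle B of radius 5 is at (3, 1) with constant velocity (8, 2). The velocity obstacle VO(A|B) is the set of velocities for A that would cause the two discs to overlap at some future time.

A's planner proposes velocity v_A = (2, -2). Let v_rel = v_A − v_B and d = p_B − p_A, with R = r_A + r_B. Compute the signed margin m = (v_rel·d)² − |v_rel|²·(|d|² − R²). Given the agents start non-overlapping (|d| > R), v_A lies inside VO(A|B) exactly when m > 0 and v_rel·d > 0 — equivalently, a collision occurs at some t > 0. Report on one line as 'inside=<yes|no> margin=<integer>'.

d = (-8, -9),  |d|² = 145;  R = 1+5 = 6,  c = 145−6² = 109
v_rel = (-6, -4),  |v_rel|² = 52;  v_rel·d = (-6)·(-8) + (-4)·(-9) = 84
52·t² − 168·t + 109 = 0  ⇒  m = 84² − 52·109 = 1388
m = 1388 > 0,  v_rel·d = 84 > 0  ⇒  inside

inside=yes margin=1388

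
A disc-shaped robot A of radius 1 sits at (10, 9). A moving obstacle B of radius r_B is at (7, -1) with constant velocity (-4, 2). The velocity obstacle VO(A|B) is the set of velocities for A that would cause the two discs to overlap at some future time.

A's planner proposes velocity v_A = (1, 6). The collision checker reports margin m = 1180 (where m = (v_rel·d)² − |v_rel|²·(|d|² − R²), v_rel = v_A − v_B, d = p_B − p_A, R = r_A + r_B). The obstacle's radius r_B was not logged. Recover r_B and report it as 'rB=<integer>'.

m = 1180
d = (-3, -10);  v_rel = (5, 4),  |v_rel|² = 41
v_rel×d = (5)·(-10) − (4)·(-3) = -38
since m = R²·41 − (-38)²:  R² = (1444 + 1180) / 41 = 64
R = √64 = 8  ⇒  r_B = 8 − 1 = 7

rB=7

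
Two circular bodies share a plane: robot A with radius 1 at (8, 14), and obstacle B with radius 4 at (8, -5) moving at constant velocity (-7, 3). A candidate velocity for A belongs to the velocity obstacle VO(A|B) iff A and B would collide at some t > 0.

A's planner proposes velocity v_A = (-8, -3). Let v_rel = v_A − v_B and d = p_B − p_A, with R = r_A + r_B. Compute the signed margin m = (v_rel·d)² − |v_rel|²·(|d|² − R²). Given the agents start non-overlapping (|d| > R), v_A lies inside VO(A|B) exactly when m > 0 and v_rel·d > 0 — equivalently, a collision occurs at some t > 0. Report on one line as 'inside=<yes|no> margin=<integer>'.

d = (0, -19),  |d|² = 361;  R = 1+4 = 5,  c = 361−5² = 336
v_rel = (-1, -6),  |v_rel|² = 37;  v_rel·d = (-1)·(0) + (-6)·(-19) = 114
37·t² − 228·t + 336 = 0  ⇒  m = 114² − 37·336 = 564
m = 564 > 0,  v_rel·d = 114 > 0  ⇒  inside

inside=yes margin=564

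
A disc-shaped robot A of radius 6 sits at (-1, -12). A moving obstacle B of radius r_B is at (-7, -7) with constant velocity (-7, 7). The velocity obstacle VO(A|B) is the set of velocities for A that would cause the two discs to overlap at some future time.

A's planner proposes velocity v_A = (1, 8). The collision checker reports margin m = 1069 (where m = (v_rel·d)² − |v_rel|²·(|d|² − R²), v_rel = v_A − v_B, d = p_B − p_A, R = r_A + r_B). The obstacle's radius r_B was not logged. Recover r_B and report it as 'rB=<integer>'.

m = 1069
d = (-6, 5);  v_rel = (8, 1),  |v_rel|² = 65
v_rel×d = (8)·(5) − (1)·(-6) = 46
since m = R²·65 − 46²:  R² = (2116 + 1069) / 65 = 49
R = √49 = 7  ⇒  r_B = 7 − 6 = 1

rB=1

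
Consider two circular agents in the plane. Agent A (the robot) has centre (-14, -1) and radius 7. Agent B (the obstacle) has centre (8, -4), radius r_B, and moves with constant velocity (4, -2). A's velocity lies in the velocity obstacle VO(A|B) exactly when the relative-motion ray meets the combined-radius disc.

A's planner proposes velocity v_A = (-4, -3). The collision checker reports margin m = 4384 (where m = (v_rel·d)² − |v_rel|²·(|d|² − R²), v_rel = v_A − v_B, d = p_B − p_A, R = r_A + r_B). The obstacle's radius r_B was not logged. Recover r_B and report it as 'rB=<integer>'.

m = 4384
d = (22, -3);  v_rel = (-8, -1),  |v_rel|² = 65
v_rel×d = (-8)·(-3) − (-1)·(22) = 46
since m = R²·65 − 46²:  R² = (2116 + 4384) / 65 = 100
R = √100 = 10  ⇒  r_B = 10 − 7 = 3

rB=3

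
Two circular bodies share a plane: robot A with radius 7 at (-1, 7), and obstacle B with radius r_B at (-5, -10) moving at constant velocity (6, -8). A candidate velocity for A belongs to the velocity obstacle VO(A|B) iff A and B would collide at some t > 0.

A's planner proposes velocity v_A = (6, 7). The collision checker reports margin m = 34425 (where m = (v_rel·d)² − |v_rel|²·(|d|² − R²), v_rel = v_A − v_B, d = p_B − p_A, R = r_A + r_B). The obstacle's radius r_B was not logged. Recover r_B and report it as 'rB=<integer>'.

m = 34425
d = (-4, -17);  v_rel = (0, 15),  |v_rel|² = 225
v_rel×d = (0)·(-17) − (15)·(-4) = 60
since m = R²·225 − 60²:  R² = (3600 + 34425) / 225 = 169
R = √169 = 13  ⇒  r_B = 13 − 7 = 6

rB=6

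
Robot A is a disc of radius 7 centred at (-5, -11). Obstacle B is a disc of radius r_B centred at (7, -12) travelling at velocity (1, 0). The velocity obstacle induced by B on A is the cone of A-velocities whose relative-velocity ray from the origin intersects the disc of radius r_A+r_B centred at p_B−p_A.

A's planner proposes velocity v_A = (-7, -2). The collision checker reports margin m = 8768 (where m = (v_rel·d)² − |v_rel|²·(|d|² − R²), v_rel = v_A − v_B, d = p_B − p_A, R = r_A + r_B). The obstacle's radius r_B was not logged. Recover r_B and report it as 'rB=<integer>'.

m = 8768
d = (12, -1);  v_rel = (-8, -2),  |v_rel|² = 68
v_rel×d = (-8)·(-1) − (-2)·(12) = 32
since m = R²·68 − 32²:  R² = (1024 + 8768) / 68 = 144
R = √144 = 12  ⇒  r_B = 12 − 7 = 5

rB=5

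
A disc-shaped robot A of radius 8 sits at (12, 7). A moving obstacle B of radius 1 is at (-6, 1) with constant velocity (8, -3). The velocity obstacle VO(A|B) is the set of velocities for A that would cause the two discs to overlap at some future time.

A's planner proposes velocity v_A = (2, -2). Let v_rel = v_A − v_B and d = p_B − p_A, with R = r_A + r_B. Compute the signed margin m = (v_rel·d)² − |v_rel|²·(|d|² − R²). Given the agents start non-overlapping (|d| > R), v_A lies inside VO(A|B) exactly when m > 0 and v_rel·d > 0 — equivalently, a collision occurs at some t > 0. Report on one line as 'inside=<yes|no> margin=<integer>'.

d = (-18, -6),  |d|² = 360;  R = 8+1 = 9,  c = 360−9² = 279
v_rel = (-6, 1),  |v_rel|² = 37;  v_rel·d = (-6)·(-18) + (1)·(-6) = 102
37·t² − 204·t + 279 = 0  ⇒  m = 102² − 37·279 = 81
m = 81 > 0,  v_rel·d = 102 > 0  ⇒  inside

inside=yes margin=81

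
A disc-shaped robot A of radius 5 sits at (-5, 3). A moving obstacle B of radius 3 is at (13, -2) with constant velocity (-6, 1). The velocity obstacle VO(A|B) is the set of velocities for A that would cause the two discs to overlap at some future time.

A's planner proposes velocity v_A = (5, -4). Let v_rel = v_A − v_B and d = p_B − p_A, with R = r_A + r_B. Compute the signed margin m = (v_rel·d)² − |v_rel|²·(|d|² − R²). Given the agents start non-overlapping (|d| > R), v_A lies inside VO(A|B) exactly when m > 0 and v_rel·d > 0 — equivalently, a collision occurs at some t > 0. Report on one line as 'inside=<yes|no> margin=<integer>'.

d = (18, -5),  |d|² = 349;  R = 5+3 = 8,  c = 349−8² = 285
v_rel = (11, -5),  |v_rel|² = 146;  v_rel·d = (11)·(18) + (-5)·(-5) = 223
146·t² − 446·t + 285 = 0  ⇒  m = 223² − 146·285 = 8119
m = 8119 > 0,  v_rel·d = 223 > 0  ⇒  inside

inside=yes margin=8119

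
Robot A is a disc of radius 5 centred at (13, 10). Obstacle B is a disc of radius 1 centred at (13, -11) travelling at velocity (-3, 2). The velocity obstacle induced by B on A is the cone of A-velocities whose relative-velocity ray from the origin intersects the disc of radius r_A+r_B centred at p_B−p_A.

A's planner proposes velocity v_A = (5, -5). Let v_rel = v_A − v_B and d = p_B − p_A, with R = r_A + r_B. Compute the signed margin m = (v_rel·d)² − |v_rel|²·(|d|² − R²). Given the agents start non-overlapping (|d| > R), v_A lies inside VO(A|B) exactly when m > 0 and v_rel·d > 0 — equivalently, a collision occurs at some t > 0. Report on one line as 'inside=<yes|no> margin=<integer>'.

d = (0, -21),  |d|² = 441;  R = 5+1 = 6,  c = 441−6² = 405
v_rel = (8, -7),  |v_rel|² = 113;  v_rel·d = (8)·(0) + (-7)·(-21) = 147
113·t² − 294·t + 405 = 0  ⇒  m = 147² − 113·405 = -24156
m = -24156 < 0,  v_rel·d = 147 > 0  ⇒  outside

inside=no margin=-24156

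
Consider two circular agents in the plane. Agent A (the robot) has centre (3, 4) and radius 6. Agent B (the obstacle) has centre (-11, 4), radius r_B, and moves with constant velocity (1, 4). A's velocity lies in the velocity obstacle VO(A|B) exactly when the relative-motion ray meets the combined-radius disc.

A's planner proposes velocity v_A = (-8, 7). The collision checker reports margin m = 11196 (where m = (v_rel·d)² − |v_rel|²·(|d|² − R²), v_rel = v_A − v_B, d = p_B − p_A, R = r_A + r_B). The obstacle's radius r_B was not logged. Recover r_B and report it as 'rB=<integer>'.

m = 11196
d = (-14, 0);  v_rel = (-9, 3),  |v_rel|² = 90
v_rel×d = (-9)·(0) − (3)·(-14) = 42
since m = R²·90 − 42²:  R² = (1764 + 11196) / 90 = 144
R = √144 = 12  ⇒  r_B = 12 − 6 = 6

rB=6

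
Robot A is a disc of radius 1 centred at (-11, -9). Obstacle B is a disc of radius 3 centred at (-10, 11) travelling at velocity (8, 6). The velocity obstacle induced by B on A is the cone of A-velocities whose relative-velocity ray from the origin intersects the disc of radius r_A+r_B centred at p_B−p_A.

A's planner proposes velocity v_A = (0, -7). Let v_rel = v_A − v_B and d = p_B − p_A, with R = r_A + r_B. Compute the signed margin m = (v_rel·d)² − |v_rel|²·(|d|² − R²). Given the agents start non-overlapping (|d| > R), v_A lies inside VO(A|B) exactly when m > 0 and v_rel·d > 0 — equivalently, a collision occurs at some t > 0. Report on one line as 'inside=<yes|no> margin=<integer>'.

d = (1, 20),  |d|² = 401;  R = 1+3 = 4,  c = 401−4² = 385
v_rel = (-8, -13),  |v_rel|² = 233;  v_rel·d = (-8)·(1) + (-13)·(20) = -268
233·t² + 536·t + 385 = 0  ⇒  m = (-268)² − 233·385 = -17881
m = -17881 < 0,  v_rel·d = -268 < 0  ⇒  outside

inside=no margin=-17881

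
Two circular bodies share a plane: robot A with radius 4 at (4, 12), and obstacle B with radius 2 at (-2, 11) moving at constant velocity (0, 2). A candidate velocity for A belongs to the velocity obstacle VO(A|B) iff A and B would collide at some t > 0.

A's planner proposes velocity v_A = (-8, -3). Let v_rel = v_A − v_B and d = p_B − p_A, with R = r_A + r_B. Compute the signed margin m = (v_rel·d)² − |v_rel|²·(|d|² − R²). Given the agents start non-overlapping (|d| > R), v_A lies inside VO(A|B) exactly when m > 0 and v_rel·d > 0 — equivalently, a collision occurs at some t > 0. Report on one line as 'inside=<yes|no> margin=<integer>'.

d = (-6, -1),  |d|² = 37;  R = 4+2 = 6,  c = 37−6² = 1
v_rel = (-8, -5),  |v_rel|² = 89;  v_rel·d = (-8)·(-6) + (-5)·(-1) = 53
89·t² − 106·t + 1 = 0  ⇒  m = 53² − 89·1 = 2720
m = 2720 > 0,  v_rel·d = 53 > 0  ⇒  inside

inside=yes margin=2720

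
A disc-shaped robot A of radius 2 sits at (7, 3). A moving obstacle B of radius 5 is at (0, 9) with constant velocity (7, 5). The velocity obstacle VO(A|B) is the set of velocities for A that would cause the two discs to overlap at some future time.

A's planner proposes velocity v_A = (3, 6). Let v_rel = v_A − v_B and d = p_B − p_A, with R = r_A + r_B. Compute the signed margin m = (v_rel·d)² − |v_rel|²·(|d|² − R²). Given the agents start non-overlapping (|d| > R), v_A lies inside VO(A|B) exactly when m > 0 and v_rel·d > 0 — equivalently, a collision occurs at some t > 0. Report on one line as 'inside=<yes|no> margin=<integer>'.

d = (-7, 6),  |d|² = 85;  R = 2+5 = 7,  c = 85−7² = 36
v_rel = (-4, 1),  |v_rel|² = 17;  v_rel·d = (-4)·(-7) + (1)·(6) = 34
17·t² − 68·t + 36 = 0  ⇒  m = 34² − 17·36 = 544
m = 544 > 0,  v_rel·d = 34 > 0  ⇒  inside

inside=yes margin=544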